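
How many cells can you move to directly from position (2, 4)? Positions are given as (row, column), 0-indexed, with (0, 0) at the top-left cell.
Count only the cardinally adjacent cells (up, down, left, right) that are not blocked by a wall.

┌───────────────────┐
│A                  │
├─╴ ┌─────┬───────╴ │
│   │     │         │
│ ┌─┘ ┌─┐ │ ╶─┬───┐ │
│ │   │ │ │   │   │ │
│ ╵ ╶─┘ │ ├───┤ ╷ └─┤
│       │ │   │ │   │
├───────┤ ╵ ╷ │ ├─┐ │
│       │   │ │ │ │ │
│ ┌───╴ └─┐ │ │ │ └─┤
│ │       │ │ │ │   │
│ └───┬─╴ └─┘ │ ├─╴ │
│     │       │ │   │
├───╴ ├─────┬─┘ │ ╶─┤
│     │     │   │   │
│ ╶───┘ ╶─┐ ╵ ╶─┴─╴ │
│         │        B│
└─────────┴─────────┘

Checking passable neighbors of (2, 4):
Neighbors: (1, 4), (3, 4)
Count: 2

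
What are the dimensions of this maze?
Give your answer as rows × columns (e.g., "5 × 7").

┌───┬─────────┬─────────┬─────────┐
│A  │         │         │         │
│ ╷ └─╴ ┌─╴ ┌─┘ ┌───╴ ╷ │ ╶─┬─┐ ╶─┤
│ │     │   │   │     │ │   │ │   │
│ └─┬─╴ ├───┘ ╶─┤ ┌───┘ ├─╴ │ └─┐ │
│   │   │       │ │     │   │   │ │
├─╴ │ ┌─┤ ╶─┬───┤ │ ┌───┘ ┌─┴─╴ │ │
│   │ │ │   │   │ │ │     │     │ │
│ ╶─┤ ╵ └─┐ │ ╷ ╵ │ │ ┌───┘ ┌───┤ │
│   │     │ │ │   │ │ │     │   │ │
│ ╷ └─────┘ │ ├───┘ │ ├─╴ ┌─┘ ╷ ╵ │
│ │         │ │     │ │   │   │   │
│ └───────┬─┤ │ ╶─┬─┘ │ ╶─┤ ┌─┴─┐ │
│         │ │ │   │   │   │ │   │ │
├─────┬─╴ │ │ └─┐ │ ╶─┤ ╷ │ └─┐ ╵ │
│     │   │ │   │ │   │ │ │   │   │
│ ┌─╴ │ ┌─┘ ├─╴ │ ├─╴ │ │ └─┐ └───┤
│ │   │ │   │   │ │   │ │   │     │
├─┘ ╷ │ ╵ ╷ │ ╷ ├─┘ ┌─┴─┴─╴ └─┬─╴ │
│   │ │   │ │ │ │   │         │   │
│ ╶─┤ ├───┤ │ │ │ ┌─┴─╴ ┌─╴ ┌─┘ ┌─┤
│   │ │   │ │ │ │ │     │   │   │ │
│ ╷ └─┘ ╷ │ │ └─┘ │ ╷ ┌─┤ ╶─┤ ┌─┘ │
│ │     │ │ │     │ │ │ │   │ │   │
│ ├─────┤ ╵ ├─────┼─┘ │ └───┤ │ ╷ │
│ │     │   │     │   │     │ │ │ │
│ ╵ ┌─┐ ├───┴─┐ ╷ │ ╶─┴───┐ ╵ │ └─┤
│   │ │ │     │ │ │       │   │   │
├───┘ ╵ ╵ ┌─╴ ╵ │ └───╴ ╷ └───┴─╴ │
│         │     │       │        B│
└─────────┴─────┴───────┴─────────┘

Counting the maze dimensions:
Rows (vertical): 15
Columns (horizontal): 17
Dimensions: 15 × 17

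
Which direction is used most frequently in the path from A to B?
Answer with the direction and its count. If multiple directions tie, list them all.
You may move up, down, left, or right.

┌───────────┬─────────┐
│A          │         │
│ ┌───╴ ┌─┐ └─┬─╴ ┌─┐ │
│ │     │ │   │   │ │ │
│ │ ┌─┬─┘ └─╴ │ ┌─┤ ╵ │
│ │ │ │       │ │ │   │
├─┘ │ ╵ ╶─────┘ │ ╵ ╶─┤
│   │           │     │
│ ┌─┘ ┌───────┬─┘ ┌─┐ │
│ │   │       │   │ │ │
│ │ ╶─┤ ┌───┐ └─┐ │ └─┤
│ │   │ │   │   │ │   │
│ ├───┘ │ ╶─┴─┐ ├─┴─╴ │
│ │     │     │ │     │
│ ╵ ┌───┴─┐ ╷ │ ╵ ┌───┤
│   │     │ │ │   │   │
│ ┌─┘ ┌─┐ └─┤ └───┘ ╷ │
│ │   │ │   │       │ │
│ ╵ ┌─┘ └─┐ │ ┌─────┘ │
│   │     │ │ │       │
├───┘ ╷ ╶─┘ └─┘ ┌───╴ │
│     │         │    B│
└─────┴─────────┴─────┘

Directions: right, right, right, down, left, left, down, down, left, down, down, down, down, down, down, right, up, right, up, right, right, down, right, down, down, right, right, up, right, right, right, down
Counts: {'right': 13, 'down': 13, 'left': 3, 'up': 3}
Most common: down and right (tied at 13 times each)

Solution:

┌───────────┬─────────┐
│A → → ↓    │         │
│ ┌───╴ ┌─┐ └─┬─╴ ┌─┐ │
│ │↓ ← ↲│ │   │   │ │ │
│ │ ┌─┬─┘ └─╴ │ ┌─┤ ╵ │
│ │↓│ │       │ │ │   │
├─┘ │ ╵ ╶─────┘ │ ╵ ╶─┤
│↓ ↲│           │     │
│ ┌─┘ ┌───────┬─┘ ┌─┐ │
│↓│   │       │   │ │ │
│ │ ╶─┤ ┌───┐ └─┐ │ └─┤
│↓│   │ │   │   │ │   │
│ ├───┘ │ ╶─┴─┐ ├─┴─╴ │
│↓│     │     │ │     │
│ ╵ ┌───┴─┐ ╷ │ ╵ ┌───┤
│↓  │↱ → ↓│ │ │   │   │
│ ┌─┘ ┌─┐ └─┤ └───┘ ╷ │
│↓│↱ ↑│ │↳ ↓│       │ │
│ ╵ ┌─┘ └─┐ │ ┌─────┘ │
│↳ ↑│     │↓│ │↱ → → ↓│
├───┘ ╷ ╶─┘ └─┘ ┌───╴ │
│     │    ↳ → ↑│    B│
└─────┴─────────┴─────┘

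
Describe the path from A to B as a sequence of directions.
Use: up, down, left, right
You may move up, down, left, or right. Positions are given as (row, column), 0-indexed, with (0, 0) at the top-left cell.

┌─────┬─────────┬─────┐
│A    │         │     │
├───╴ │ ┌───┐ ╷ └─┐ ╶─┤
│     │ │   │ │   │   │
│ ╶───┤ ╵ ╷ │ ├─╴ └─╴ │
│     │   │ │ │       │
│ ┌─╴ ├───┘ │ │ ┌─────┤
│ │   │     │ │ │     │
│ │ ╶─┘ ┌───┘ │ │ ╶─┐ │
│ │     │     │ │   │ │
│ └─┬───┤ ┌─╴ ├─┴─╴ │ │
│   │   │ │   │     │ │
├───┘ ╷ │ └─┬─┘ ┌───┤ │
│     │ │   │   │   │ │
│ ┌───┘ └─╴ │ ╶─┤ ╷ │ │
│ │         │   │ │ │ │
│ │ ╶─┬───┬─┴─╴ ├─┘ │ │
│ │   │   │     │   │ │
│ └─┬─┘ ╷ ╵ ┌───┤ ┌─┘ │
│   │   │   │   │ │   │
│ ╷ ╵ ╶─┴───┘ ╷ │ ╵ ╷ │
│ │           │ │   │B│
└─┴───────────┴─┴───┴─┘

Finding the path and converting it to directions:
Path through cells: (0,0) → (0,1) → (0,2) → (1,2) → (1,1) → (1,0) → (2,0) → (2,1) → (2,2) → (3,2) → (3,1) → (4,1) → (4,2) → (4,3) → (3,3) → (3,4) → (3,5) → (2,5) → (1,5) → (1,4) → (2,4) → (2,3) → (1,3) → (0,3) → (0,4) → (0,5) → (0,6) → (1,6) → (2,6) → (3,6) → (4,6) → (4,5) → (4,4) → (5,4) → (6,4) → (6,5) → (7,5) → (7,4) → (7,3) → (6,3) → (5,3) → (5,2) → (6,2) → (6,1) → (6,0) → (7,0) → (8,0) → (9,0) → (9,1) → (10,1) → (10,2) → (9,2) → (9,3) → (8,3) → (8,4) → (9,4) → (9,5) → (8,5) → (8,6) → (8,7) → (7,7) → (7,6) → (6,6) → (6,7) → (5,7) → (5,8) → (5,9) → (4,9) → (4,8) → (3,8) → (3,9) → (3,10) → (4,10) → (5,10) → (6,10) → (7,10) → (8,10) → (9,10) → (10,10)
Directions: right, right, down, left, left, down, right, right, down, left, down, right, right, up, right, right, up, up, left, down, left, up, up, right, right, right, down, down, down, down, left, left, down, down, right, down, left, left, up, up, left, down, left, left, down, down, down, right, down, right, up, right, up, right, down, right, up, right, right, up, left, up, right, up, right, right, up, left, up, right, right, down, down, down, down, down, down, down

Solution:

┌─────┬─────────┬─────┐
│A → ↓│↱ → → ↓  │     │
├───╴ │ ┌───┐ ╷ └─┐ ╶─┤
│↓ ← ↲│↑│↓ ↰│↓│   │   │
│ ╶───┤ ╵ ╷ │ ├─╴ └─╴ │
│↳ → ↓│↑ ↲│↑│↓│       │
│ ┌─╴ ├───┘ │ │ ┌─────┤
│ │↓ ↲│↱ → ↑│↓│ │↱ → ↓│
│ │ ╶─┘ ┌───┘ │ │ ╶─┐ │
│ │↳ → ↑│↓ ← ↲│ │↑ ↰│↓│
│ └─┬───┤ ┌─╴ ├─┴─╴ │ │
│   │↓ ↰│↓│   │↱ → ↑│↓│
├───┘ ╷ │ └─┬─┘ ┌───┤ │
│↓ ← ↲│↑│↳ ↓│↱ ↑│   │↓│
│ ┌───┘ └─╴ │ ╶─┤ ╷ │ │
│↓│    ↑ ← ↲│↑ ↰│ │ │↓│
│ │ ╶─┬───┬─┴─╴ ├─┘ │ │
│↓│   │↱ ↓│↱ → ↑│   │↓│
│ └─┬─┘ ╷ ╵ ┌───┤ ┌─┘ │
│↳ ↓│↱ ↑│↳ ↑│   │ │  ↓│
│ ╷ ╵ ╶─┴───┘ ╷ │ ╵ ╷ │
│ │↳ ↑        │ │   │B│
└─┴───────────┴─┴───┴─┘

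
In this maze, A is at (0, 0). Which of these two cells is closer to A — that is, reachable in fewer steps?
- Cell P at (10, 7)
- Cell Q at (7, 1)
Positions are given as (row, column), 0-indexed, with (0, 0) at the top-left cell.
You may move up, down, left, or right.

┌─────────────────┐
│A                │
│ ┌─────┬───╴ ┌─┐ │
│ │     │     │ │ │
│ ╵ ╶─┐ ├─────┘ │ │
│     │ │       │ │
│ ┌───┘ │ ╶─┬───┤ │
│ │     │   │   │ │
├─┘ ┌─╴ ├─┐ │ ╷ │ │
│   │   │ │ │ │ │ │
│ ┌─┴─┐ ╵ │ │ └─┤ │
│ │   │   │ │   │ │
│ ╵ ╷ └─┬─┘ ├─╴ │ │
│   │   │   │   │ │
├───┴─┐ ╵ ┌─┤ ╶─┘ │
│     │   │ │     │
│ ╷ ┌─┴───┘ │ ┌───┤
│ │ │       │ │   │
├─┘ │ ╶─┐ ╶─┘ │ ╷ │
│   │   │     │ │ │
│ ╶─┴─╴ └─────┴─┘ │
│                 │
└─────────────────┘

Shortest path A → P at (10, 7): 31 steps
Shortest path A → Q at (7, 1): 34 steps

P is closer (31 steps vs 34 steps).

Path to P:

┌─────────────────┐
│A → → → → → → → ↓│
│ ┌─────┬───╴ ┌─┐ │
│ │     │     │ │↓│
│ ╵ ╶─┐ ├─────┘ │ │
│     │ │       │↓│
│ ┌───┘ │ ╶─┬───┤ │
│ │     │   │   │↓│
├─┘ ┌─╴ ├─┐ │ ╷ │ │
│   │   │ │ │ │ │↓│
│ ┌─┴─┐ ╵ │ │ └─┤ │
│ │   │   │ │   │↓│
│ ╵ ╷ └─┬─┘ ├─╴ │ │
│   │   │   │   │↓│
├───┴─┐ ╵ ┌─┤ ╶─┘ │
│     │   │ │↓ ← ↲│
│ ╷ ┌─┴───┘ │ ┌───┤
│ │ │↓ ← ↰  │↓│   │
├─┘ │ ╶─┐ ╶─┘ │ ╷ │
│   │↳ ↓│↑ ← ↲│ │ │
│ ╶─┴─╴ └─────┴─┘ │
│      ↳ → → → P  │
└─────────────────┘

Path to Q:

┌─────────────────┐
│A → → → → → → → ↓│
│ ┌─────┬───╴ ┌─┐ │
│ │     │     │ │↓│
│ ╵ ╶─┐ ├─────┘ │ │
│     │ │       │↓│
│ ┌───┘ │ ╶─┬───┤ │
│ │     │   │   │↓│
├─┘ ┌─╴ ├─┐ │ ╷ │ │
│   │   │ │ │ │ │↓│
│ ┌─┴─┐ ╵ │ │ └─┤ │
│ │   │   │ │   │↓│
│ ╵ ╷ └─┬─┘ ├─╴ │ │
│   │   │   │   │↓│
├───┴─┐ ╵ ┌─┤ ╶─┘ │
│  Q  │   │ │↓ ← ↲│
│ ╷ ┌─┴───┘ │ ┌───┤
│ │↑│↓ ← ↰  │↓│   │
├─┘ │ ╶─┐ ╶─┘ │ ╷ │
│↱ ↑│↳ ↓│↑ ← ↲│ │ │
│ ╶─┴─╴ └─────┴─┘ │
│↑ ← ← ↲          │
└─────────────────┘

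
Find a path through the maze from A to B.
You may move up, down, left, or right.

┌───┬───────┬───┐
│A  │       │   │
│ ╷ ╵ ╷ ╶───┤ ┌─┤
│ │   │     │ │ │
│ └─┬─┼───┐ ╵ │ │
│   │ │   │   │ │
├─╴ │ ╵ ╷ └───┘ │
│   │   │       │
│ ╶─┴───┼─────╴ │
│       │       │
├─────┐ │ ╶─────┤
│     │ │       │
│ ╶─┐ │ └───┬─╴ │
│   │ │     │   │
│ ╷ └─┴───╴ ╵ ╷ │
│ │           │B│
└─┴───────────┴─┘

Finding the shortest path through the maze:
Path length: 18 steps
Directions: down → down → right → down → left → down → right → right → right → down → down → right → right → down → right → up → right → down

Solution:

┌───┬───────┬───┐
│A  │       │   │
│ ╷ ╵ ╷ ╶───┤ ┌─┤
│↓│   │     │ │ │
│ └─┬─┼───┐ ╵ │ │
│↳ ↓│ │   │   │ │
├─╴ │ ╵ ╷ └───┘ │
│↓ ↲│   │       │
│ ╶─┴───┼─────╴ │
│↳ → → ↓│       │
├─────┐ │ ╶─────┤
│     │↓│       │
│ ╶─┐ │ └───┬─╴ │
│   │ │↳ → ↓│↱ ↓│
│ ╷ └─┴───╴ ╵ ╷ │
│ │        ↳ ↑│B│
└─┴───────────┴─┘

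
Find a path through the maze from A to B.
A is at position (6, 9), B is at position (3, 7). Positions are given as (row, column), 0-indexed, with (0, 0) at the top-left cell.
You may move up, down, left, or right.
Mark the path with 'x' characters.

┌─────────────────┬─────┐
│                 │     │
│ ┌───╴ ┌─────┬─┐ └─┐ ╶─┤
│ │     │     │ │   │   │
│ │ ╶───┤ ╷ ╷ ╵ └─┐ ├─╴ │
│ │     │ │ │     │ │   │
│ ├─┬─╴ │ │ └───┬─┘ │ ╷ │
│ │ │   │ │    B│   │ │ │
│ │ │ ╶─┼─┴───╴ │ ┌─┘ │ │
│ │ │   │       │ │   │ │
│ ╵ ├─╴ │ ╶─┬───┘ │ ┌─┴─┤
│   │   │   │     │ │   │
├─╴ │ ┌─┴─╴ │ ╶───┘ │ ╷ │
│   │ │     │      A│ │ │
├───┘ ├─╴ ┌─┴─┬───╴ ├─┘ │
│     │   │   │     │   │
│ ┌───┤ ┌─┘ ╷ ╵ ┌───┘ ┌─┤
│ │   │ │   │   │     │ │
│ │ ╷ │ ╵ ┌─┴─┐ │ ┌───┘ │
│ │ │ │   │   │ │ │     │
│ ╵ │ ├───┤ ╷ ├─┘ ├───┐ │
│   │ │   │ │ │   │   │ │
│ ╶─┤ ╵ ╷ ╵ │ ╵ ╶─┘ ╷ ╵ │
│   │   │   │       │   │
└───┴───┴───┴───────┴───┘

Finding the shortest path from (6, 9) to (3, 7):
Path length: 23 steps
Directions: down → left → left → down → left → up → left → down → left → down → left → up → up → right → up → right → up → left → up → right → right → right → up

Solution:

┌─────────────────┬─────┐
│                 │     │
│ ┌───╴ ┌─────┬─┐ └─┐ ╶─┤
│ │     │     │ │   │   │
│ │ ╶───┤ ╷ ╷ ╵ └─┐ ├─╴ │
│ │     │ │ │     │ │   │
│ ├─┬─╴ │ │ └───┬─┘ │ ╷ │
│ │ │   │ │    B│   │ │ │
│ │ │ ╶─┼─┴───╴ │ ┌─┘ │ │
│ │ │   │x x x x│ │   │ │
│ ╵ ├─╴ │ ╶─┬───┘ │ ┌─┴─┤
│   │   │x x│     │ │   │
├─╴ │ ┌─┴─╴ │ ╶───┘ │ ╷ │
│   │ │  x x│      A│ │ │
├───┘ ├─╴ ┌─┴─┬───╴ ├─┘ │
│     │x x│x x│x x x│   │
│ ┌───┤ ┌─┘ ╷ ╵ ┌───┘ ┌─┤
│ │   │x│x x│x x│     │ │
│ │ ╷ │ ╵ ┌─┴─┐ │ ┌───┘ │
│ │ │ │x x│   │ │ │     │
│ ╵ │ ├───┤ ╷ ├─┘ ├───┐ │
│   │ │   │ │ │   │   │ │
│ ╶─┤ ╵ ╷ ╵ │ ╵ ╶─┘ ╷ ╵ │
│   │   │   │       │   │
└───┴───┴───┴───────┴───┘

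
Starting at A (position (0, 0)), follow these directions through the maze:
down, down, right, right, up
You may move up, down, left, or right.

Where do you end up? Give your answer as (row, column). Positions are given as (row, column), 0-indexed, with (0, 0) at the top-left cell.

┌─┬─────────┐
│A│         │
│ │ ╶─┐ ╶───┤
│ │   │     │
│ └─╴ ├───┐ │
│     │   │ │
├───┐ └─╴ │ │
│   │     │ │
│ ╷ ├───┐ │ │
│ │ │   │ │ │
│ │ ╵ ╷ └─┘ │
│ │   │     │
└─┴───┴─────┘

Following directions step by step:
Start: (0, 0)
  down: (0, 0) → (1, 0)
  down: (1, 0) → (2, 0)
  right: (2, 0) → (2, 1)
  right: (2, 1) → (2, 2)
  up: (2, 2) → (1, 2)
Final position: (1, 2)

Path taken:

┌─┬─────────┐
│A│         │
│ │ ╶─┐ ╶───┤
│↓│  B│     │
│ └─╴ ├───┐ │
│↳ → ↑│   │ │
├───┐ └─╴ │ │
│   │     │ │
│ ╷ ├───┐ │ │
│ │ │   │ │ │
│ │ ╵ ╷ └─┘ │
│ │   │     │
└─┴───┴─────┘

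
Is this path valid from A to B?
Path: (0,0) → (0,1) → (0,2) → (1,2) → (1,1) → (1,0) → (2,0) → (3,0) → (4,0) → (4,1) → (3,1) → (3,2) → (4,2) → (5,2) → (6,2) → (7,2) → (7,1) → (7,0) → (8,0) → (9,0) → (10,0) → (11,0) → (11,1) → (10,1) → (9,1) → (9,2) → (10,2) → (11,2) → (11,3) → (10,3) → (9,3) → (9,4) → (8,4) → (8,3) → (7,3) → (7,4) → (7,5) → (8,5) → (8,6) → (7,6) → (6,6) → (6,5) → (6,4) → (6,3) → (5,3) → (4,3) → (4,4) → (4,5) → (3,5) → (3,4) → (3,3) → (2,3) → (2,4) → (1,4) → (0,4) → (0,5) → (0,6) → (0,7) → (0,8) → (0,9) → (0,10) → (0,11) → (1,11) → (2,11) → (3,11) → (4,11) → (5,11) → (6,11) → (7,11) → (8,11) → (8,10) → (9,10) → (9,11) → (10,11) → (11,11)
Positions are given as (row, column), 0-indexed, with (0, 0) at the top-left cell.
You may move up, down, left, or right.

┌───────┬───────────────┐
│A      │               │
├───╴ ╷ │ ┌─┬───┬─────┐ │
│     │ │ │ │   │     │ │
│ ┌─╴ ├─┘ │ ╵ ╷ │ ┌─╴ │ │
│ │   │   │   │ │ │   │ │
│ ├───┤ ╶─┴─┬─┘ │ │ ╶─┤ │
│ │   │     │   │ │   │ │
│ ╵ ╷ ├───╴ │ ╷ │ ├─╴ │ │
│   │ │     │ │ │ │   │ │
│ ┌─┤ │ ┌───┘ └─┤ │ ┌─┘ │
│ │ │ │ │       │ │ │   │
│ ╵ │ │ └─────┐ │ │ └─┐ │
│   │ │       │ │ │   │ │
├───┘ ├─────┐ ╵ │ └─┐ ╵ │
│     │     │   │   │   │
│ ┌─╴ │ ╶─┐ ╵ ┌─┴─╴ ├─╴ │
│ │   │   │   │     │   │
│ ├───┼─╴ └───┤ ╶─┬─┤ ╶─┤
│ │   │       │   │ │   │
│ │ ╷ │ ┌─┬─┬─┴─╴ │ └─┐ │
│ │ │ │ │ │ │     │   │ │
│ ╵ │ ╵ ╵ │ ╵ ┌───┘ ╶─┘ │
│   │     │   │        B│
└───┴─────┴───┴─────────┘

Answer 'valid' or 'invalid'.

Checking path validity:
Result: All consecutive moves are passable.

valid

Correct solution:

┌───────┬───────────────┐
│A → ↓  │↱ → → → → → → ↓│
├───╴ ╷ │ ┌─┬───┬─────┐ │
│↓ ← ↲│ │↑│ │   │     │↓│
│ ┌─╴ ├─┘ │ ╵ ╷ │ ┌─╴ │ │
│↓│   │↱ ↑│   │ │ │   │↓│
│ ├───┤ ╶─┴─┬─┘ │ │ ╶─┤ │
│↓│↱ ↓│↑ ← ↰│   │ │   │↓│
│ ╵ ╷ ├───╴ │ ╷ │ ├─╴ │ │
│↳ ↑│↓│↱ → ↑│ │ │ │   │↓│
│ ┌─┤ │ ┌───┘ └─┤ │ ┌─┘ │
│ │ │↓│↑│       │ │ │  ↓│
│ ╵ │ │ └─────┐ │ │ └─┐ │
│   │↓│↑ ← ← ↰│ │ │   │↓│
├───┘ ├─────┐ ╵ │ └─┐ ╵ │
│↓ ← ↲│↱ → ↓│↑  │   │  ↓│
│ ┌─╴ │ ╶─┐ ╵ ┌─┴─╴ ├─╴ │
│↓│   │↑ ↰│↳ ↑│     │↓ ↲│
│ ├───┼─╴ └───┤ ╶─┬─┤ ╶─┤
│↓│↱ ↓│↱ ↑    │   │ │↳ ↓│
│ │ ╷ │ ┌─┬─┬─┴─╴ │ └─┐ │
│↓│↑│↓│↑│ │ │     │   │↓│
│ ╵ │ ╵ ╵ │ ╵ ┌───┘ ╶─┘ │
│↳ ↑│↳ ↑  │   │        B│
└───┴─────┴───┴─────────┘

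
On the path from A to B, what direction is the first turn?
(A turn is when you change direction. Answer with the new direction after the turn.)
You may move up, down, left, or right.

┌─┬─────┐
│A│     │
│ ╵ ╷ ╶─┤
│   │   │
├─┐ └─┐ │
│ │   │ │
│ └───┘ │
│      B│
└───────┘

Directions: down, right, up, right, down, right, down, down
First turn direction: right

Solution:

┌─┬─────┐
│A│↱ ↓  │
│ ╵ ╷ ╶─┤
│↳ ↑│↳ ↓│
├─┐ └─┐ │
│ │   │↓│
│ └───┘ │
│      B│
└───────┘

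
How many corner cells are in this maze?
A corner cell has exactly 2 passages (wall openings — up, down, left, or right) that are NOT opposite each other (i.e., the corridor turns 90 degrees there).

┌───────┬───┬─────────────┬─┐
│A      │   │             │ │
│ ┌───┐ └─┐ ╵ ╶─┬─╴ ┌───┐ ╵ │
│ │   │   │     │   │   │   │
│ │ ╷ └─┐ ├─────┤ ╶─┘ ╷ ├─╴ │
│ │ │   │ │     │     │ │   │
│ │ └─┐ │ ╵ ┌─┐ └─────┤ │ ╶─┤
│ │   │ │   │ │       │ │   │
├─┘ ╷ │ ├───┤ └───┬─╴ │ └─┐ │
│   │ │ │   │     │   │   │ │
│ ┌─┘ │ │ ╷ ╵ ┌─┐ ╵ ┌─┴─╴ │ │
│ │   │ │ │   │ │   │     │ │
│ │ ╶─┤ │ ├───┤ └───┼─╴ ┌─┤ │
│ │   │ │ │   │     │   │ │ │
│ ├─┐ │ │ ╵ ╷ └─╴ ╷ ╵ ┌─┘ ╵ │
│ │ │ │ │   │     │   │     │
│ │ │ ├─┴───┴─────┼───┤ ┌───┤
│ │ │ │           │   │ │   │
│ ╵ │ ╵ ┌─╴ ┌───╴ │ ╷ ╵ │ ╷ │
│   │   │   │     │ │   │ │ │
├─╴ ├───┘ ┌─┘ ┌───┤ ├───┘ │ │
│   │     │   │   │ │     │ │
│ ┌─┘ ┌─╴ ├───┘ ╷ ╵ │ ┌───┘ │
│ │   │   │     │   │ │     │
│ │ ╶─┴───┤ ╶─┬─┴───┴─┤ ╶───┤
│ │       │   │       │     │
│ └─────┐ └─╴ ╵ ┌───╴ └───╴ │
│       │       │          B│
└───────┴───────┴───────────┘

Counting corner cells (2 non-opposite passages):
Total corners: 106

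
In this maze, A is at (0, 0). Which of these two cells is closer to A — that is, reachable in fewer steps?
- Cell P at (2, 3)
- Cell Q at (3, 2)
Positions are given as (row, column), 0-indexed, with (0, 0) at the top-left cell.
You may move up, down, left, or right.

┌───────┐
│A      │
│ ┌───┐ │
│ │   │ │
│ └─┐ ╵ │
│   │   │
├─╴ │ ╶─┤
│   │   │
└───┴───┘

Shortest path A → P at (2, 3): 5 steps
Shortest path A → Q at (3, 2): 7 steps

P is closer (5 steps vs 7 steps).

Path to P:

┌───────┐
│A → → ↓│
│ ┌───┐ │
│ │   │↓│
│ └─┐ ╵ │
│   │  P│
├─╴ │ ╶─┤
│   │   │
└───┴───┘

Path to Q:

┌───────┐
│A → → ↓│
│ ┌───┐ │
│ │   │↓│
│ └─┐ ╵ │
│   │↓ ↲│
├─╴ │ ╶─┤
│   │Q  │
└───┴───┘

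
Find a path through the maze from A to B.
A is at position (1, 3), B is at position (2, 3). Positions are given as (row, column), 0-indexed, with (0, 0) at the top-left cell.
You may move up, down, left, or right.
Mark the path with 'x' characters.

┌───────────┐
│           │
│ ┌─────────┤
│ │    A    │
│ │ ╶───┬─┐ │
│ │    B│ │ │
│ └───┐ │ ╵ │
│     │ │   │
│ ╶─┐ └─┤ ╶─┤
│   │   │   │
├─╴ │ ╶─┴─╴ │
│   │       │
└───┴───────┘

Finding the shortest path from (1, 3) to (2, 3):
Path length: 5 steps
Directions: left → left → down → right → right

Solution:

┌───────────┐
│           │
│ ┌─────────┤
│ │x x A    │
│ │ ╶───┬─┐ │
│ │x x B│ │ │
│ └───┐ │ ╵ │
│     │ │   │
│ ╶─┐ └─┤ ╶─┤
│   │   │   │
├─╴ │ ╶─┴─╴ │
│   │       │
└───┴───────┘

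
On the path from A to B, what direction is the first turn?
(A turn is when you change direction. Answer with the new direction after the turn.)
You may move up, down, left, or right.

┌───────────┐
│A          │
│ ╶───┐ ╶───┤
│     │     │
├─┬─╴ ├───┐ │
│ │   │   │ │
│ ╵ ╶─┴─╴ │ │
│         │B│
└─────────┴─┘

Directions: right, right, right, down, right, right, down, down
First turn direction: down

Solution:

┌───────────┐
│A → → ↓    │
│ ╶───┐ ╶───┤
│     │↳ → ↓│
├─┬─╴ ├───┐ │
│ │   │   │↓│
│ ╵ ╶─┴─╴ │ │
│         │B│
└─────────┴─┘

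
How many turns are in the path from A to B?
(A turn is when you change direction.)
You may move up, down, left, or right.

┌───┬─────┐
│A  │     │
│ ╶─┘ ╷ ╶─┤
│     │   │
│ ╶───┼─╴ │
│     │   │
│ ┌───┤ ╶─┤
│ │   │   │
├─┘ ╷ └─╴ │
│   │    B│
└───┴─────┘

Directions: down, right, right, up, right, down, right, down, left, down, right, down
Number of turns: 10

Solution:

┌───┬─────┐
│A  │↱ ↓  │
│ ╶─┘ ╷ ╶─┤
│↳ → ↑│↳ ↓│
│ ╶───┼─╴ │
│     │↓ ↲│
│ ┌───┤ ╶─┤
│ │   │↳ ↓│
├─┘ ╷ └─╴ │
│   │    B│
└───┴─────┘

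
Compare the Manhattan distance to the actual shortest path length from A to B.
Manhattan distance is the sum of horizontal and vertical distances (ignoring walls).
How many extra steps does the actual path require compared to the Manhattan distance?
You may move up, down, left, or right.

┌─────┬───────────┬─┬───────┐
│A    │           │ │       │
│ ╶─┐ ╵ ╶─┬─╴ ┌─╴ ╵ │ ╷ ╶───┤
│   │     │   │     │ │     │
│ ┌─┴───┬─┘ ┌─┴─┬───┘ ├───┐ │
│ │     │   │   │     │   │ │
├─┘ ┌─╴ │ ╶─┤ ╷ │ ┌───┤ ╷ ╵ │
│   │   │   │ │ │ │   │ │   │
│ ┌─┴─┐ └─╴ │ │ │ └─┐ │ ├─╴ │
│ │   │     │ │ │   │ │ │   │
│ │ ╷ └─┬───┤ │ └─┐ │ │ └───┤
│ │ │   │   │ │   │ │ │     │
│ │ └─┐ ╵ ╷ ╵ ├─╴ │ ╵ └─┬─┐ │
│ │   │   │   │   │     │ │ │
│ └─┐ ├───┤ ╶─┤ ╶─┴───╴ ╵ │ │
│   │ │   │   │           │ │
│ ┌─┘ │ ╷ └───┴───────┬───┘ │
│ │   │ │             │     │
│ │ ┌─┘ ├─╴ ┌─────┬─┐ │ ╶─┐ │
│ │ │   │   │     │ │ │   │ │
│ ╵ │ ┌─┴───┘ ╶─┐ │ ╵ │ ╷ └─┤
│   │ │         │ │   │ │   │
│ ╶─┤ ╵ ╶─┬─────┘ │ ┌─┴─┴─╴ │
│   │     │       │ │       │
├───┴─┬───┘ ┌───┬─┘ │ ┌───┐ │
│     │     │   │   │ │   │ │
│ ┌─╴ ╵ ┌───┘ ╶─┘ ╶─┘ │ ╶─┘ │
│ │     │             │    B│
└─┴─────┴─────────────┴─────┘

Manhattan distance: |13 - 0| + |13 - 0| = 26
Actual path length: 102
Extra steps: 102 - 26 = 76

Solution:

┌─────┬───────────┬─┬───────┐
│A → ↓│↱ → → ↓    │ │↱ ↓    │
│ ╶─┐ ╵ ╶─┬─╴ ┌─╴ ╵ │ ╷ ╶───┤
│   │↳ ↑  │↓ ↲│     │↑│↳ → ↓│
│ ┌─┴───┬─┘ ┌─┴─┬───┘ ├───┐ │
│ │↓ ← ↰│↓ ↲│↱ ↓│↱ → ↑│↓ ↰│↓│
├─┘ ┌─╴ │ ╶─┤ ╷ │ ┌───┤ ╷ ╵ │
│↓ ↲│  ↑│↳ ↓│↑│↓│↑│   │↓│↑ ↲│
│ ┌─┴─┐ └─╴ │ │ │ └─┐ │ ├─╴ │
│↓│↱ ↓│↑ ← ↲│↑│↓│↑ ↰│ │↓│   │
│ │ ╷ └─┬───┤ │ └─┐ │ │ └───┤
│↓│↑│↳ ↓│↱ ↓│↑│↳ ↓│↑│ │↳ → ↓│
│ │ └─┐ ╵ ╷ ╵ ├─╴ │ ╵ └─┬─┐ │
│↓│↑ ↰│↳ ↑│↳ ↑│↓ ↲│↑ ← ↰│ │↓│
│ └─┐ ├───┤ ╶─┤ ╶─┴───╴ ╵ │ │
│↓  │↑│   │   │↳ → → → ↑  │↓│
│ ┌─┘ │ ╷ └───┴───────┬───┘ │
│↓│↱ ↑│ │             │↓ ← ↲│
│ │ ┌─┘ ├─╴ ┌─────┬─┐ │ ╶─┐ │
│↓│↑│   │   │     │ │ │↳ ↓│ │
│ ╵ │ ┌─┴───┘ ╶─┐ │ ╵ │ ╷ └─┤
│↳ ↑│ │         │ │   │ │↳ ↓│
│ ╶─┤ ╵ ╶─┬─────┘ │ ┌─┴─┴─╴ │
│   │     │       │ │      ↓│
├───┴─┬───┘ ┌───┬─┘ │ ┌───┐ │
│     │     │   │   │ │   │↓│
│ ┌─╴ ╵ ┌───┘ ╶─┘ ╶─┘ │ ╶─┘ │
│ │     │             │    B│
└─┴─────┴─────────────┴─────┘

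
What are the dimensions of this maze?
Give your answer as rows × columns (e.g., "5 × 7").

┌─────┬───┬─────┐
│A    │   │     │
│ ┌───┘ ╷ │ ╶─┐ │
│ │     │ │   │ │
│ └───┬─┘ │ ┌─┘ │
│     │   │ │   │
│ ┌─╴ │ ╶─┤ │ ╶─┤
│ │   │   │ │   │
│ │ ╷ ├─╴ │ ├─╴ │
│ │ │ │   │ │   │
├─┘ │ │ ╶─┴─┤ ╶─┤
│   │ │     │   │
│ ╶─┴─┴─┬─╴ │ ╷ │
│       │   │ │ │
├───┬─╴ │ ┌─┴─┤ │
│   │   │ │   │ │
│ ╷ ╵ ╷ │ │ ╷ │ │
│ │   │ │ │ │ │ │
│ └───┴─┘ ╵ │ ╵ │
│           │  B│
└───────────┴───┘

Counting the maze dimensions:
Rows (vertical): 10
Columns (horizontal): 8
Dimensions: 10 × 8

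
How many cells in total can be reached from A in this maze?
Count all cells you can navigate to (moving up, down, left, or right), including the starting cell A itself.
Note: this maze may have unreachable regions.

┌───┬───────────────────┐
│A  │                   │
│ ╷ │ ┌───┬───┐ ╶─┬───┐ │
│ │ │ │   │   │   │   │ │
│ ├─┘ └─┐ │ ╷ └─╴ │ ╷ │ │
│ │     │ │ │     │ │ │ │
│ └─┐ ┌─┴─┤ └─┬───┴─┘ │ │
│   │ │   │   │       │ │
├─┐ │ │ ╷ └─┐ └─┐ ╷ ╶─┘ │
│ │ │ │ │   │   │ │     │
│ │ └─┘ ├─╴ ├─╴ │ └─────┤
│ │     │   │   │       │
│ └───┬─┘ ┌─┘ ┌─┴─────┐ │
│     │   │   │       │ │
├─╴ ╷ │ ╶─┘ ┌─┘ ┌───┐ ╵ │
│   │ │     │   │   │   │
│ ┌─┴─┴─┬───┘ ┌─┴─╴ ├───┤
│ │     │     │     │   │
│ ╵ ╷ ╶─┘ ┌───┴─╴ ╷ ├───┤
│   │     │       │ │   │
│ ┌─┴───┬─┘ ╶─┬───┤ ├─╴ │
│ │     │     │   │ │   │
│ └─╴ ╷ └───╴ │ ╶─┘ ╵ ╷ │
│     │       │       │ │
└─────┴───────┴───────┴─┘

Using BFS/flood-fill to find all reachable cells from A:
Maze size: 12 × 12 = 144 total cells
5 cell(s) are walled off and cannot be reached from A.
Reachable cells: 139

Reachable region (· marks reachable cells):

┌───┬───────────────────┐
│A ·│· · · · · · · · · ·│
│ ╷ │ ┌───┬───┐ ╶─┬───┐ │
│·│·│·│   │· ·│· ·│· ·│·│
│ ├─┘ └─┐ │ ╷ └─╴ │ ╷ │ │
│·│· · ·│ │·│· · ·│·│·│·│
│ └─┐ ┌─┴─┤ └─┬───┴─┘ │ │
│· ·│·│· ·│· ·│· · · ·│·│
├─┐ │ │ ╷ └─┐ └─┐ ╷ ╶─┘ │
│·│·│·│·│· ·│· ·│·│· · ·│
│ │ └─┘ ├─╴ ├─╴ │ └─────┤
│·│· · ·│· ·│· ·│· · · ·│
│ └───┬─┘ ┌─┘ ┌─┴─────┐ │
│· · ·│· ·│· ·│· · · ·│·│
├─╴ ╷ │ ╶─┘ ┌─┘ ┌───┐ ╵ │
│· ·│·│· · ·│· ·│· ·│· ·│
│ ┌─┴─┴─┬───┘ ┌─┴─╴ ├───┤
│·│· · ·│· · ·│· · ·│   │
│ ╵ ╷ ╶─┘ ┌───┴─╴ ╷ ├───┤
│· ·│· · ·│· · · ·│·│· ·│
│ ┌─┴───┬─┘ ╶─┬───┤ ├─╴ │
│·│· · ·│· · ·│· ·│·│· ·│
│ └─╴ ╷ └───╴ │ ╶─┘ ╵ ╷ │
│· · ·│· · · ·│· · · ·│·│
└─────┴───────┴───────┴─┘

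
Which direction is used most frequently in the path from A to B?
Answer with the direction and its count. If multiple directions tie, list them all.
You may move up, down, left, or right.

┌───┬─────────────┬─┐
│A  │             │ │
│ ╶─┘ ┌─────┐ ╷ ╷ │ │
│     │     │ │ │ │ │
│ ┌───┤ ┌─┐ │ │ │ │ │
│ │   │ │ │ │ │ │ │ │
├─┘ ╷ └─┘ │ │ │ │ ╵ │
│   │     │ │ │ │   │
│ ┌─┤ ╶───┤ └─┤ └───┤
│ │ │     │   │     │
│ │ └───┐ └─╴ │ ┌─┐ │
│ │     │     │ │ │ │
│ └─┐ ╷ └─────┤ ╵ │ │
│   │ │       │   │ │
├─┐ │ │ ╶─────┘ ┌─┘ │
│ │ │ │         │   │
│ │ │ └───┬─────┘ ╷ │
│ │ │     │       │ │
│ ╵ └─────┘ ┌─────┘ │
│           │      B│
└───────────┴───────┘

Directions: down, right, right, up, right, right, right, right, right, down, down, down, down, right, right, down, down, down, down, down
Counts: {'down': 10, 'right': 9, 'up': 1}
Most common: down (10 times)

Solution:

┌───┬─────────────┬─┐
│A  │↱ → → → → ↓  │ │
│ ╶─┘ ┌─────┐ ╷ ╷ │ │
│↳ → ↑│     │ │↓│ │ │
│ ┌───┤ ┌─┐ │ │ │ │ │
│ │   │ │ │ │ │↓│ │ │
├─┘ ╷ └─┘ │ │ │ │ ╵ │
│   │     │ │ │↓│   │
│ ┌─┤ ╶───┤ └─┤ └───┤
│ │ │     │   │↳ → ↓│
│ │ └───┐ └─╴ │ ┌─┐ │
│ │     │     │ │ │↓│
│ └─┐ ╷ └─────┤ ╵ │ │
│   │ │       │   │↓│
├─┐ │ │ ╶─────┘ ┌─┘ │
│ │ │ │         │  ↓│
│ │ │ └───┬─────┘ ╷ │
│ │ │     │       │↓│
│ ╵ └─────┘ ┌─────┘ │
│           │      B│
└───────────┴───────┘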